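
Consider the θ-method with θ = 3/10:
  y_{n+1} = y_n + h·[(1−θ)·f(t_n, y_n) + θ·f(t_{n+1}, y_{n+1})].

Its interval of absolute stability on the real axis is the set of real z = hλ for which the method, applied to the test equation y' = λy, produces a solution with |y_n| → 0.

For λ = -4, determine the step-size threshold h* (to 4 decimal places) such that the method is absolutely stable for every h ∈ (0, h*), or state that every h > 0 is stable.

(-5.0000,0); λ=-4 ⇒ h* = (5)/4 = 1.2500.

Set f=λy, z=hλ:
  y_{n+1} = y_n + z·[7/10·y_n + 3/10·y_{n+1}] ⇒ (1 − 3/10z)y_{n+1} = (1 + 7/10z)y_n
  ⇒ R(z) = (1 + 7/10z)/(1 − 3/10z).

Solve |R(x)|<1 on ℝ⁻.
x=-0.35: |R|=0.6833
R=−1: 1+7/10x = −1+3/10x ⇒ -2/5x=2 ⇒ x=2/(-2/5)=-5.0000
Confirm numerically:
  x=-4.897: |R|=0.98331 <1
  x=-4.081: |R|=0.83473 <1
  x=-3.898: |R|=0.79681 <1
  x=-3.741: |R|=0.76271 <1
  x=-5.332: |R|=1.05108 >1
  x=-5.221: |R|=1.03445 >1
Interval (-5.0000, 0).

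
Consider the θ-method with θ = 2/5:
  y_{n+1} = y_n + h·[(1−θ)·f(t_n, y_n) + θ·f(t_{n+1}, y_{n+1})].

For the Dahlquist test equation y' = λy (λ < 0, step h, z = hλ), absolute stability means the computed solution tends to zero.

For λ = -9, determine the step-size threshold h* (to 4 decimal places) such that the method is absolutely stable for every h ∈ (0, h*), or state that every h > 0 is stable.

(-10.0000,0); λ=-9 ⇒ h* = (10)/9 = 1.1111.

With y'=λy (z=hλ):
  y_{n+1} = y_n + z·[3/5·y_n + 2/5·y_{n+1}] ⇒ (1 − 2/5z)y_{n+1} = (1 + 3/5z)y_n
  Hence R(z) = (1 + 3/5z)/(1 − 2/5z).

Need |R(x)|<1, x<0.
x=-0.69: |R|=0.4592
R=−1: 1+3/5x = −1+2/5x ⇒ -1/5x=2 ⇒ x=2/(-1/5)=-10.0000
Confirm numerically:
  x=-9.413: |R|=0.97536 <1
  x=-5.785: |R|=0.74562 <1
  x=-5.455: |R|=0.71433 <1
  x=-4.933: |R|=0.65916 <1
  x=-10.460: |R|=1.01775 >1
  x=-10.068: |R|=1.00271 >1
  x=-10.033: |R|=1.00132 >1
Interval (-10.0000, 0).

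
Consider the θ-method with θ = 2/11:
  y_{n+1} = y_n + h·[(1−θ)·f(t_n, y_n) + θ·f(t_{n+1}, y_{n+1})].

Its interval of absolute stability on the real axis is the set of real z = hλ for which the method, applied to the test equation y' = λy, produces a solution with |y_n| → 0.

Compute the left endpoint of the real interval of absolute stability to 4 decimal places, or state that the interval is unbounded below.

With y'=λy (z=hλ):
  y_{n+1} = y_n + z·[9/11·y_n + 2/11·y_{n+1}] ⇒ (1 − 2/11z)y_{n+1} = (1 + 9/11z)y_n
  R(z) = (1 + 9/11z)/(1 − 2/11z).

Boundary: |R(x)|=1, x<0.
x=-0.81: |R|=0.2940
R=−1: 1+9/11x = −1+2/11x ⇒ -7/11x=2 ⇒ x=2/(-7/11)=-3.1429
Confirm numerically:
  x=-2.711: |R|=0.81592 <1
  x=-2.677: |R|=0.80060 <1
  x=-1.364: |R|=0.09295 <1
  x=-3.543: |R|=1.15487 >1
  x=-3.515: |R|=1.14448 >1
Interval (-3.1429, 0).

left endpoint -3.1429.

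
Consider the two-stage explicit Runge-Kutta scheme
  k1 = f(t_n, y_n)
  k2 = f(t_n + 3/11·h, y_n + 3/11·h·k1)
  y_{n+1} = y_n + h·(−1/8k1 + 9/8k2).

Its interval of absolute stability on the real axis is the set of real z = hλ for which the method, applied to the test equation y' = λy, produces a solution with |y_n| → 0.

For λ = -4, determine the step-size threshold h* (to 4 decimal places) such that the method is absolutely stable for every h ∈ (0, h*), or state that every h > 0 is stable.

(-3.2593,0); λ=-4 ⇒ h* = (88/27)/4 = 0.8148.

On y'=λy, z=hλ:
  k1=λy_n ⇒ h·k1=z·y_n;  k2=λ(1+3/11z)y_n ⇒ h·k2=z(1+3/11z)y_n
  y_{n+1}/y_n = 1 − 1/8z + 9/8z(1+3/11z) = 1 + z + 27/88z²
  so R(z) = 1 + z + 27/88z².

Boundary: |R(x)|=1, x<0.
x=-1.11: |R|=0.2680
R=1: x+27/88x²=0 ⇒ x=−88/27=-3.2593; min R=1−1/(4·27/88)=0.1852>−1
Confirm numerically:
  x=-2.923: |R|=0.69843 <1
  x=-2.055: |R|=0.24070 <1
  x=-1.331: |R|=0.21255 <1
  x=-3.601: |R|=1.37757 >1
  x=-3.589: |R|=1.36310 >1
  x=-3.359: |R|=1.10279 >1
Interval (-3.2593, 0).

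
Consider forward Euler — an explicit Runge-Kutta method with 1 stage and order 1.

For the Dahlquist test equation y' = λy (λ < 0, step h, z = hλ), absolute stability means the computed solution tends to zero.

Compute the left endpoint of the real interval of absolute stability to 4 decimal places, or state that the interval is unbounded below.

left endpoint -2.0000.

With y'=λy (z=hλ):
  order 1, 1-stage ⇒ R(z)=1+z
  (e.g. R(-0.42)=0.58000, |R|=0.58000)

Find x<0 with |R(x)|<1.
x=-0.42: |R|=0.5800
|R(-2.03)|=1.0300 |R(-1.92)|=0.9200 |R(-1.54)|=0.5400
Bisect:
  x_lo=-2.7147 |R|=1.7147  x_hi=-0.2029 |R|=0.7971
  mid=-1.45880 |R|=0.45880 →hi
  mid=-2.08674 |R|=1.08674 →lo
  mid=-1.77277 |R|=0.77277 →hi
  mid=-1.92976 |R|=0.92976 →hi
  mid=-2.00825 |R|=1.00825 →lo
  mid=-1.96900 |R|=0.96900 →hi
  mid=-1.98863 |R|=0.98863 →hi
  mid=-1.99844 |R|=0.99844 →hi
  mid=-2.00335 |R|=1.00335 →lo
  ...
  [-2.00013,-1.99997] ⇒ x*=-2.0000
Interval (-2.0000, 0).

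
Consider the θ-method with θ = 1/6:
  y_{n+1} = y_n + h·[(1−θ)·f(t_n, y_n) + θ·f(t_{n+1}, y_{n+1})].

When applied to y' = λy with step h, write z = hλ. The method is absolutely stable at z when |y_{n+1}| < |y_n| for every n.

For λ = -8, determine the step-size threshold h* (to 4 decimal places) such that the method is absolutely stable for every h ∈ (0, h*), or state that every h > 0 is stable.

(-3.0000,0); λ=-8 ⇒ h* = (3)/8 = 0.3750.

Test eqn y'=λy, z=hλ:
  y_{n+1} = y_n + z·[5/6·y_n + 1/6·y_{n+1}] ⇒ (1 − 1/6z)y_{n+1} = (1 + 5/6z)y_n
  so R(z) = (1 + 5/6z)/(1 − 1/6z).

Boundary: |R(x)|=1, x<0.
x=-1.09: |R|=0.0776
R=−1: 1+5/6x = −1+1/6x ⇒ -2/3x=2 ⇒ x=2/(-2/3)=-3.0000
Confirm numerically:
  x=-2.778: |R|=0.89884 <1
  x=-2.763: |R|=0.89182 <1
  x=-2.054: |R|=0.53017 <1
  x=-1.584: |R|=0.25316 <1
  x=-3.444: |R|=1.18806 >1
  x=-3.375: |R|=1.16000 >1
Stable set (-3.0000, 0).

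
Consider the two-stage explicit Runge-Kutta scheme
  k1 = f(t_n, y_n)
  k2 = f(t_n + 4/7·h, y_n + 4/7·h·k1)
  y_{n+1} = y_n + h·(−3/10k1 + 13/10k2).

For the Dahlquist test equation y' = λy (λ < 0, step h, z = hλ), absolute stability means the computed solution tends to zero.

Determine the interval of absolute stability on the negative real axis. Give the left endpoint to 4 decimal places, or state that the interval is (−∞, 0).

On y'=λy, z=hλ:
  k1=λy_n ⇒ h·k1=z·y_n;  k2=λ(1+4/7z)y_n ⇒ h·k2=z(1+4/7z)y_n
  y_{n+1}/y_n = 1 − 3/10z + 13/10z(1+4/7z) = 1 + z + 26/35z²
  R(z) = 1 + z + 26/35z².

Find x<0 with |R(x)|<1.
x=-1.58: |R|=1.2745
R=1: x+26/35x²=0 ⇒ x=−35/26=-1.3462; min R=1−1/(4·26/35)=0.6635>−1
Confirm numerically:
  x=-0.767: |R|=0.67001 <1
  x=-0.742: |R|=0.66699 <1
  x=-0.694: |R|=0.66379 <1
  x=-0.549: |R|=0.67490 <1
  x=-1.813: |R|=1.62875 >1
  x=-1.580: |R|=1.27447 >1
Stable set (-1.3462, 0).

z∈(-1.3462,0).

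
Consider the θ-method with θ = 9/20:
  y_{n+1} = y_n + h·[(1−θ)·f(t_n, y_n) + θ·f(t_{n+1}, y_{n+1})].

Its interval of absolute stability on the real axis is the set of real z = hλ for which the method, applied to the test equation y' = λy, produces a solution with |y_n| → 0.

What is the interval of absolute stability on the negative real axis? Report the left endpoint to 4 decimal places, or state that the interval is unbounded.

On y'=λy, z=hλ:
  y_{n+1} = y_n + z·[11/20·y_n + 9/20·y_{n+1}] ⇒ (1 − 9/20z)y_{n+1} = (1 + 11/20z)y_n
  Hence R(z) = (1 + 11/20z)/(1 − 9/20z).

Need |R(x)|<1, x<0.
x=-0.38: |R|=0.6755
R=−1: 1+11/20x = −1+9/20x ⇒ -1/10x=2 ⇒ x=2/(-1/10)=-20.0000
Confirm numerically:
  x=-18.992: |R|=0.98944 <1
  x=-16.320: |R|=0.95590 <1
  x=-15.557: |R|=0.94447 <1
  x=-20.488: |R|=1.00478 >1
  x=-20.045: |R|=1.00045 >1
  x=-20.036: |R|=1.00036 >1
Interval (-20.0000, 0).

z∈(-20.0000,0).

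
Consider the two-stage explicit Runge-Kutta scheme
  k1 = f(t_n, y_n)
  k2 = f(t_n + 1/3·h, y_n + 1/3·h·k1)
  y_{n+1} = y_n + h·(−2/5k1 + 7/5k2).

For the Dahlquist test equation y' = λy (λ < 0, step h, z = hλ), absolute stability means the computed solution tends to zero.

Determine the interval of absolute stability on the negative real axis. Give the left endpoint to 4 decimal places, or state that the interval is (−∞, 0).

On y'=λy, z=hλ:
  k1=λy_n ⇒ h·k1=z·y_n;  k2=λ(1+1/3z)y_n ⇒ h·k2=z(1+1/3z)y_n
  y_{n+1}/y_n = 1 − 2/5z + 7/5z(1+1/3z) = 1 + z + 7/15z²
  ⇒ R(z) = 1 + z + 7/15z².

Find x<0 with |R(x)|<1.
x=-0.61: |R|=0.5636
R=1: x+7/15x²=0 ⇒ x=−15/7=-2.1429; min R=1−1/(4·7/15)=0.4643>−1
Confirm numerically:
  x=-1.707: |R|=0.65280 <1
  x=-1.227: |R|=0.47558 <1
  x=-0.999: |R|=0.46673 <1
  x=-2.645: |R|=1.61981 >1
  x=-2.571: |R|=1.51369 >1
Stable set (-2.1429, 0).

z∈(-2.1429,0).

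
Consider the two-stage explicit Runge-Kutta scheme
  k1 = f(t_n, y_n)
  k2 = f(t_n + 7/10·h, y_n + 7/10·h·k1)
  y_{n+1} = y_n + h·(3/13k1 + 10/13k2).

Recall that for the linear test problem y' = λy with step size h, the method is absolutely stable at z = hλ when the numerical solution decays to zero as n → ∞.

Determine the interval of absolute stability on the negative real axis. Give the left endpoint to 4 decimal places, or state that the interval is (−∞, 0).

Test eqn y'=λy, z=hλ:
  k1=λy_n ⇒ h·k1=z·y_n;  k2=λ(1+7/10z)y_n ⇒ h·k2=z(1+7/10z)y_n
  y_{n+1}/y_n = 1 + 3/13z + 10/13z(1+7/10z) = 1 + z + 7/13z²
  ⇒ R(z) = 1 + z + 7/13z².

Need |R(x)|<1, x<0.
x=-1.78: |R|=0.9261
R=1: x+7/13x²=0 ⇒ x=−13/7=-1.8571; min R=1−1/(4·7/13)=0.5357>−1
Confirm numerically:
  x=-1.804: |R|=0.94838 <1
  x=-1.718: |R|=0.87128 <1
  x=-1.222: |R|=0.58208 <1
  x=-1.081: |R|=0.54823 <1
  x=-2.332: |R|=1.59627 >1
  x=-2.018: |R|=1.17479 >1
Stable set (-1.8571, 0).

(-1.8571, 0).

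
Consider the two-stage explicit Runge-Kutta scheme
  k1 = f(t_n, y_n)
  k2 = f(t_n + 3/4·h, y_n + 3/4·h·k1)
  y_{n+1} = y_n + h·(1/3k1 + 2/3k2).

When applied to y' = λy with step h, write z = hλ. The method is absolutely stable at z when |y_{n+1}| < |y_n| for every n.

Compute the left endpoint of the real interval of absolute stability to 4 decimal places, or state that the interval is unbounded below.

left endpoint -2.0000.

Set f=λy, z=hλ:
  k1=λy_n ⇒ h·k1=z·y_n;  k2=λ(1+3/4z)y_n ⇒ h·k2=z(1+3/4z)y_n
  y_{n+1}/y_n = 1 + 1/3z + 2/3z(1+3/4z) = 1 + z + 1/2z²
  so R(z) = 1 + z + 1/2z².

Boundary: |R(x)|=1, x<0.
x=-0.79: |R|=0.5221
R=1: x+1/2x²=0 ⇒ x=−2=-2.0000; min R=1−1/(4·1/2)=0.5000>−1
Confirm numerically:
  x=-1.016: |R|=0.50013 <1
  x=-0.918: |R|=0.50336 <1
  x=-0.895: |R|=0.50551 <1
  x=-2.445: |R|=1.54401 >1
  x=-2.047: |R|=1.04810 >1
Interval (-2.0000, 0).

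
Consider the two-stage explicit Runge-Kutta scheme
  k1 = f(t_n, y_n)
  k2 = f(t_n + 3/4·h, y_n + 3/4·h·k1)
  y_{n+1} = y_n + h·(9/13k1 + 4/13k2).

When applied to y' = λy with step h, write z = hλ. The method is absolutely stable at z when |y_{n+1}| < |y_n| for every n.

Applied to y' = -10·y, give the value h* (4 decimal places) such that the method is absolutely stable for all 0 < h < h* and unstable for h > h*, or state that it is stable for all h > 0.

(-4.3333,0); λ=-10 ⇒ h* = (13/3)/10 = 0.4333.

On y'=λy, z=hλ:
  k1=λy_n ⇒ h·k1=z·y_n;  k2=λ(1+3/4z)y_n ⇒ h·k2=z(1+3/4z)y_n
  y_{n+1}/y_n = 1 + 9/13z + 4/13z(1+3/4z) = 1 + z + 3/13z²
  ⇒ R(z) = 1 + z + 3/13z².

Solve |R(x)|<1 on ℝ⁻.
x=-1.78: |R|=0.0488
R=1: x+3/13x²=0 ⇒ x=−13/3=-4.3333; min R=1−1/(4·3/13)=-0.0833>−1
Confirm numerically:
  x=-3.035: |R|=0.09067 <1
  x=-2.534: |R|=0.05219 <1
  x=-2.460: |R|=0.06348 <1
  x=-2.288: |R|=0.07994 <1
  x=-4.745: |R|=1.45078 >1
  x=-4.682: |R|=1.37672 >1
So |R|<1 on (-4.3333, 0).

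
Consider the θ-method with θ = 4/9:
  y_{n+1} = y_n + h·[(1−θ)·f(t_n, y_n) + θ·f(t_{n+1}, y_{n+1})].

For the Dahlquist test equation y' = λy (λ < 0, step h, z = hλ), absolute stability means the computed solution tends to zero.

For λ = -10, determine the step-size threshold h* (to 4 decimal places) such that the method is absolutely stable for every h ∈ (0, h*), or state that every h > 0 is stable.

With y'=λy (z=hλ):
  y_{n+1} = y_n + z·[5/9·y_n + 4/9·y_{n+1}] ⇒ (1 − 4/9z)y_{n+1} = (1 + 5/9z)y_n
  R(z) = (1 + 5/9z)/(1 − 4/9z).

Need |R(x)|<1, x<0.
x=-1.06: |R|=0.2795
R=−1: 1+5/9x = −1+4/9x ⇒ -1/9x=2 ⇒ x=2/(-1/9)=-18.0000
Confirm numerically:
  x=-17.396: |R|=0.99231 <1
  x=-9.844: |R|=0.83140 <1
  x=-8.909: |R|=0.79633 <1
  x=-7.226: |R|=0.71576 <1
  x=-18.450: |R|=1.00543 >1
  x=-18.280: |R|=1.00341 >1
  x=-18.034: |R|=1.00042 >1
So |R|<1 on (-18.0000, 0).

(-18.0000,0); λ=-10 ⇒ h* = (18)/10 = 1.8000.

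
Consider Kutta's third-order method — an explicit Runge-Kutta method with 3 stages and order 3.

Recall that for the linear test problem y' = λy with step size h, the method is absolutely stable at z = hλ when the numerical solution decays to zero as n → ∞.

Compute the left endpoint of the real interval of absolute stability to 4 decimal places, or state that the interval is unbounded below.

z* = -2.5127.

Set f=λy, z=hλ:
  order 3, 3-stage ⇒ R(z)=1+z+z^2/2+z^3/6
  (e.g. R(-1.02)=0.32333, |R|=0.32333)

Need |R(x)|<1, x<0.
x=-1.02: |R|=0.3233
|R(-2.73)|=1.3946 |R(-2.17)|=0.5186 |R(-1.57)|=0.0175
Bisect:
  x_lo=-3.0207 |R|=2.0522  x_hi=-0.2231 |R|=0.8000
  mid=-1.62188 |R|=0.01769 →hi
  mid=-2.32128 |R|=0.71175 →hi
  mid=-2.67099 |R|=1.27978 →lo
  mid=-2.49613 |R|=0.97290 →hi
  mid=-2.58356 |R|=1.12029 →lo
  mid=-2.53985 |R|=1.04512 →lo
  mid=-2.51799 |R|=1.00864 →lo
  mid=-2.50706 |R|=0.99068 →hi
  mid=-2.51253 |R|=0.99964 →hi
  mid=-2.51526 |R|=1.00414 →lo
  ...
  [-2.51287,-2.51270] ⇒ x*=-2.5127
So |R|<1 on (-2.5127, 0).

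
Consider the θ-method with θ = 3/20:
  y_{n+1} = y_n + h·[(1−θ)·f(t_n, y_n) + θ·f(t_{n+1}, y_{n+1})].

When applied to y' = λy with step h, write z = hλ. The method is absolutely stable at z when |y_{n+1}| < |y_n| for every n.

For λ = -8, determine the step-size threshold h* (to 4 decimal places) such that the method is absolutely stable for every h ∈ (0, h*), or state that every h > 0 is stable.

(-2.8571,0); λ=-8 ⇒ h* = (20/7)/8 = 0.3571.

Test eqn y'=λy, z=hλ:
  y_{n+1} = y_n + z·[17/20·y_n + 3/20·y_{n+1}] ⇒ (1 − 3/20z)y_{n+1} = (1 + 17/20z)y_n
  ⇒ R(z) = (1 + 17/20z)/(1 − 3/20z).

Need |R(x)|<1, x<0.
x=-0.44: |R|=0.5872
R=−1: 1+17/20x = −1+3/20x ⇒ -7/10x=2 ⇒ x=2/(-7/10)=-2.8571
Confirm numerically:
  x=-2.373: |R|=0.75006 <1
  x=-1.566: |R|=0.26812 <1
  x=-1.301: |R|=0.08857 <1
  x=-3.349: |R|=1.22917 >1
  x=-3.051: |R|=1.09310 >1
Interval (-2.8571, 0).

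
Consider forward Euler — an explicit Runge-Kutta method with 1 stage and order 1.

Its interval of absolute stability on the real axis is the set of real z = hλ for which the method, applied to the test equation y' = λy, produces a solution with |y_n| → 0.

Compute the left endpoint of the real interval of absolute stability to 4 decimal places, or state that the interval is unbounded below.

z* = -2.0000.

On y'=λy, z=hλ:
  order 1, 1-stage ⇒ R(z)=1+z
  (e.g. R(-1.69)=-0.69000, |R|=0.69000)

Find x<0 with |R(x)|<1.
x=-1.69: |R|=0.6900
|R(-1.85)|=0.8500 |R(-0.68)|=0.3200 |R(-0.62)|=0.3800
Bisect:
  x_lo=-2.8492 |R|=1.8492  x_hi=-0.2824 |R|=0.7176
  mid=-1.56575 |R|=0.56575 →hi
  mid=-2.20745 |R|=1.20745 →lo
  mid=-1.88660 |R|=0.88660 →hi
  mid=-2.04703 |R|=1.04703 →lo
  mid=-1.96682 |R|=0.96682 →hi
  mid=-2.00692 |R|=1.00692 →lo
  mid=-1.98687 |R|=0.98687 →hi
  mid=-1.99690 |R|=0.99690 →hi
  ...
  [-2.00003,-1.99987] ⇒ x*=-2.0000
Stable set (-2.0000, 0).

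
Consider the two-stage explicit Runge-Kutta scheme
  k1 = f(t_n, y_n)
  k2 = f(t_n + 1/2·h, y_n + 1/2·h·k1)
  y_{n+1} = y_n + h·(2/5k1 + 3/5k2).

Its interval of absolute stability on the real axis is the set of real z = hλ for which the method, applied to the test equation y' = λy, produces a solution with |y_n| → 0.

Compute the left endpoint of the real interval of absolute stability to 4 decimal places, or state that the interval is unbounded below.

On y'=λy, z=hλ:
  k1=λy_n ⇒ h·k1=z·y_n;  k2=λ(1+1/2z)y_n ⇒ h·k2=z(1+1/2z)y_n
  y_{n+1}/y_n = 1 + 2/5z + 3/5z(1+1/2z) = 1 + z + 3/10z²
  Hence R(z) = 1 + z + 3/10z².

Solve |R(x)|<1 on ℝ⁻.
x=-1.55: |R|=0.1707
R=1: x+3/10x²=0 ⇒ x=−10/3=-3.3333; min R=1−1/(4·3/10)=0.1667>−1
Confirm numerically:
  x=-2.995: |R|=0.69601 <1
  x=-2.776: |R|=0.53585 <1
  x=-1.685: |R|=0.16677 <1
  x=-3.678: |R|=1.38031 >1
  x=-3.580: |R|=1.26492 >1
Interval (-3.3333, 0).

z* = -3.3333.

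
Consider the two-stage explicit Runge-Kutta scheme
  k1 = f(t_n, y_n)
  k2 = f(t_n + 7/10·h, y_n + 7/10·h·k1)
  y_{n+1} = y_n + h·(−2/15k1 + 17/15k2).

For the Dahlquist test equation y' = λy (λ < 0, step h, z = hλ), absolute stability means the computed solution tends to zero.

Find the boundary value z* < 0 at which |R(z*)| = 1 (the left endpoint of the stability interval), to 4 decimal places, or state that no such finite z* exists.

z* = -1.2605.

Set f=λy, z=hλ:
  k1=λy_n ⇒ h·k1=z·y_n;  k2=λ(1+7/10z)y_n ⇒ h·k2=z(1+7/10z)y_n
  y_{n+1}/y_n = 1 − 2/15z + 17/15z(1+7/10z) = 1 + z + 119/150z²
  R(z) = 1 + z + 119/150z².

Find x<0 with |R(x)|<1.
x=-1.18: |R|=0.9246
R=1: x+119/150x²=0 ⇒ x=−150/119=-1.2605; min R=1−1/(4·119/150)=0.6849>−1
Confirm numerically:
  x=-0.991: |R|=0.78812 <1
  x=-0.882: |R|=0.73515 <1
  x=-0.783: |R|=0.70338 <1
  x=-0.721: |R|=0.69141 <1
  x=-1.751: |R|=1.68136 >1
  x=-1.629: |R|=1.47622 >1
  x=-1.525: |R|=1.32000 >1
Interval (-1.2605, 0).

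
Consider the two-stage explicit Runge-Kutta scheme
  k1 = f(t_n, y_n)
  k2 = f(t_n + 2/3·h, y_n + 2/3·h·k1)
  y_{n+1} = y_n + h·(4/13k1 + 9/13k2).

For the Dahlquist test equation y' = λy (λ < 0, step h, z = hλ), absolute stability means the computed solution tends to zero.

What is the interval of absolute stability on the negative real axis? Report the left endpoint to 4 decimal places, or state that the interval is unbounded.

(-2.1667, 0).

Set f=λy, z=hλ:
  k1=λy_n ⇒ h·k1=z·y_n;  k2=λ(1+2/3z)y_n ⇒ h·k2=z(1+2/3z)y_n
  y_{n+1}/y_n = 1 + 4/13z + 9/13z(1+2/3z) = 1 + z + 6/13z²
  so R(z) = 1 + z + 6/13z².

Boundary: |R(x)|=1, x<0.
x=-1.31: |R|=0.4820
R=1: x+6/13x²=0 ⇒ x=−13/6=-2.1667; min R=1−1/(4·6/13)=0.4583>−1
Confirm numerically:
  x=-1.771: |R|=0.67659 <1
  x=-1.215: |R|=0.46633 <1
  x=-0.871: |R|=0.47914 <1
  x=-2.307: |R|=1.14942 >1
  x=-2.255: |R|=1.09193 >1
So |R|<1 on (-2.1667, 0).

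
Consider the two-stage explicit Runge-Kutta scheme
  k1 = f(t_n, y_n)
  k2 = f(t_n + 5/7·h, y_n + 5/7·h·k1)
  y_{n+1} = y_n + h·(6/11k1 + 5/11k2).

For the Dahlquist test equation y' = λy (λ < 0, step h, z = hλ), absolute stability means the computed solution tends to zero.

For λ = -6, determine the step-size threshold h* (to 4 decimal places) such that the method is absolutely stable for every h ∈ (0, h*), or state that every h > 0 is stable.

Test eqn y'=λy, z=hλ:
  k1=λy_n ⇒ h·k1=z·y_n;  k2=λ(1+5/7z)y_n ⇒ h·k2=z(1+5/7z)y_n
  y_{n+1}/y_n = 1 + 6/11z + 5/11z(1+5/7z) = 1 + z + 25/77z²
  ⇒ R(z) = 1 + z + 25/77z².

Boundary: |R(x)|=1, x<0.
x=-0.37: |R|=0.6744
R=1: x+25/77x²=0 ⇒ x=−77/25=-3.0800; min R=1−1/(4·25/77)=0.2300>−1
Confirm numerically:
  x=-2.290: |R|=0.41263 <1
  x=-2.182: |R|=0.36382 <1
  x=-2.101: |R|=0.33218 <1
  x=-1.332: |R|=0.24405 <1
  x=-3.578: |R|=1.57852 >1
  x=-3.478: |R|=1.44943 >1
  x=-3.436: |R|=1.39715 >1
Interval (-3.0800, 0).

(-3.0800,0); λ=-6 ⇒ h* = (77/25)/6 = 0.5133.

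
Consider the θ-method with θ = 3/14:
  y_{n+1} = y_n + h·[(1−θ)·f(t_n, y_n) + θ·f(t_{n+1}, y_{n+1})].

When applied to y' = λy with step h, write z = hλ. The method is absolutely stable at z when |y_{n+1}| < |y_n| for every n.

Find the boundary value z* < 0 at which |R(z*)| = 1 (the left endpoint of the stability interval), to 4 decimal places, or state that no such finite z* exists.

Set f=λy, z=hλ:
  y_{n+1} = y_n + z·[11/14·y_n + 3/14·y_{n+1}] ⇒ (1 − 3/14z)y_{n+1} = (1 + 11/14z)y_n
  Hence R(z) = (1 + 11/14z)/(1 − 3/14z).

Boundary: |R(x)|=1, x<0.
x=-0.3: |R|=0.7181
R=−1: 1+11/14x = −1+3/14x ⇒ -4/7x=2 ⇒ x=2/(-4/7)=-3.5000
Confirm numerically:
  x=-2.958: |R|=0.81044 <1
  x=-2.642: |R|=0.68695 <1
  x=-1.823: |R|=0.31090 <1
  x=-3.978: |R|=1.14745 >1
  x=-3.579: |R|=1.02555 >1
Stable set (-3.5000, 0).

z* = -3.5000.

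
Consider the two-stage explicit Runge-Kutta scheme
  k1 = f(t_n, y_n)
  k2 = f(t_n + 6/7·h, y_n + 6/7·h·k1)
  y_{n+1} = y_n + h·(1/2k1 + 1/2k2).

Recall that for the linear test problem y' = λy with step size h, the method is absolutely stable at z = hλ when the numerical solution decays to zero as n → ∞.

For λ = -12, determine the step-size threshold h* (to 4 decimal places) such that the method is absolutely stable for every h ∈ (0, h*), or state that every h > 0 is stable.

(-2.3333,0); λ=-12 ⇒ h* = (7/3)/12 = 0.1944.

On y'=λy, z=hλ:
  k1=λy_n ⇒ h·k1=z·y_n;  k2=λ(1+6/7z)y_n ⇒ h·k2=z(1+6/7z)y_n
  y_{n+1}/y_n = 1 + 1/2z + 1/2z(1+6/7z) = 1 + z + 3/7z²
  R(z) = 1 + z + 3/7z².

Find x<0 with |R(x)|<1.
x=-0.86: |R|=0.4570
R=1: x+3/7x²=0 ⇒ x=−7/3=-2.3333; min R=1−1/(4·3/7)=0.4167>−1
Confirm numerically:
  x=-1.953: |R|=0.68166 <1
  x=-1.649: |R|=0.51637 <1
  x=-1.619: |R|=0.50435 <1
  x=-1.528: |R|=0.47262 <1
  x=-2.896: |R|=1.69835 >1
  x=-2.771: |R|=1.51976 >1
Stable set (-2.3333, 0).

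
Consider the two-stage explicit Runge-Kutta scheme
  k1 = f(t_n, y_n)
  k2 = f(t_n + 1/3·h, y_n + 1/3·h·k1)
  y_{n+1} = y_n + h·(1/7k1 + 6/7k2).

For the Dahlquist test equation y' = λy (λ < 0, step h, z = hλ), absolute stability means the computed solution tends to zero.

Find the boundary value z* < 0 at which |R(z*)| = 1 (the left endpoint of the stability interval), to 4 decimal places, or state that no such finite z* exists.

left endpoint -3.5000.

Test eqn y'=λy, z=hλ:
  k1=λy_n ⇒ h·k1=z·y_n;  k2=λ(1+1/3z)y_n ⇒ h·k2=z(1+1/3z)y_n
  y_{n+1}/y_n = 1 + 1/7z + 6/7z(1+1/3z) = 1 + z + 2/7z²
  Hence R(z) = 1 + z + 2/7z².

Need |R(x)|<1, x<0.
x=-0.82: |R|=0.3721
R=1: x+2/7x²=0 ⇒ x=−7/2=-3.5000; min R=1−1/(4·2/7)=0.1250>−1
Confirm numerically:
  x=-2.179: |R|=0.17758 <1
  x=-2.007: |R|=0.14387 <1
  x=-1.838: |R|=0.12721 <1
  x=-3.759: |R|=1.27817 >1
  x=-3.525: |R|=1.02518 >1
So |R|<1 on (-3.5000, 0).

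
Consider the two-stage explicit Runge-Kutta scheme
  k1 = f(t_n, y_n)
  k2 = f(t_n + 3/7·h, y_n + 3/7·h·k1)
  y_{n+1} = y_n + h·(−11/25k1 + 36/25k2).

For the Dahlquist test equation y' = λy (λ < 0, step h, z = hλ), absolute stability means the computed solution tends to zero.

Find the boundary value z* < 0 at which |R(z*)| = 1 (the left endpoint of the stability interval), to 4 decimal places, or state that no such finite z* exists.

Set f=λy, z=hλ:
  k1=λy_n ⇒ h·k1=z·y_n;  k2=λ(1+3/7z)y_n ⇒ h·k2=z(1+3/7z)y_n
  y_{n+1}/y_n = 1 − 11/25z + 36/25z(1+3/7z) = 1 + z + 108/175z²
  Hence R(z) = 1 + z + 108/175z².

Find x<0 with |R(x)|<1.
x=-1.1: |R|=0.6467
R=1: x+108/175x²=0 ⇒ x=−175/108=-1.6204; min R=1−1/(4·108/175)=0.5949>−1
Confirm numerically:
  x=-1.591: |R|=0.97116 <1
  x=-1.161: |R|=0.67086 <1
  x=-0.914: |R|=0.60156 <1
  x=-2.155: |R|=1.71103 >1
  x=-1.808: |R|=1.20936 >1
Stable set (-1.6204, 0).

left endpoint -1.6204.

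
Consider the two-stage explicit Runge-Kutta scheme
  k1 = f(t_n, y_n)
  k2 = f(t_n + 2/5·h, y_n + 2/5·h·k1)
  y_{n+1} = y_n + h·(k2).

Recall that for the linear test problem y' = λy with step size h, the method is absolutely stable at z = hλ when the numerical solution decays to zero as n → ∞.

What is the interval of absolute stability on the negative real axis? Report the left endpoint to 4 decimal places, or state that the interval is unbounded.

(-2.5000, 0).

With y'=λy (z=hλ):
  k1=λy_n ⇒ h·k1=z·y_n;  k2=λ(1+2/5z)y_n ⇒ h·k2=z(1+2/5z)y_n
  y_{n+1}/y_n = 1 + z(1+2/5z) = 1 + z + 2/5z²
  R(z) = 1 + z + 2/5z².

Solve |R(x)|<1 on ℝ⁻.
x=-0.61: |R|=0.5388
R=1: x+2/5x²=0 ⇒ x=−5/2=-2.5000; min R=1−1/(4·2/5)=0.3750>−1
Confirm numerically:
  x=-1.430: |R|=0.38796 <1
  x=-1.410: |R|=0.38524 <1
  x=-1.051: |R|=0.39084 <1
  x=-2.962: |R|=1.54738 >1
  x=-2.828: |R|=1.37103 >1
  x=-2.773: |R|=1.30281 >1
Stable set (-2.5000, 0).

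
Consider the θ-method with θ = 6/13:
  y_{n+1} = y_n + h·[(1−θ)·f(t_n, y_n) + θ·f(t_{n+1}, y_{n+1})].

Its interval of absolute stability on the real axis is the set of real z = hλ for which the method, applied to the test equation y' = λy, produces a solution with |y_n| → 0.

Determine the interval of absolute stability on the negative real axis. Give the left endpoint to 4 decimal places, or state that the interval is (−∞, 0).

Test eqn y'=λy, z=hλ:
  y_{n+1} = y_n + z·[7/13·y_n + 6/13·y_{n+1}] ⇒ (1 − 6/13z)y_{n+1} = (1 + 7/13z)y_n
  ⇒ R(z) = (1 + 7/13z)/(1 − 6/13z).

Find x<0 with |R(x)|<1.
x=-1.67: |R|=0.0569
R=−1: 1+7/13x = −1+6/13x ⇒ -1/13x=2 ⇒ x=2/(-1/13)=-26.0000
Confirm numerically:
  x=-25.532: |R|=0.99718 <1
  x=-22.523: |R|=0.97653 <1
  x=-10.675: |R|=0.80110 <1
  x=-26.202: |R|=1.00119 >1
  x=-26.178: |R|=1.00105 >1
  x=-26.157: |R|=1.00092 >1
Stable set (-26.0000, 0).

z∈(-26.0000,0).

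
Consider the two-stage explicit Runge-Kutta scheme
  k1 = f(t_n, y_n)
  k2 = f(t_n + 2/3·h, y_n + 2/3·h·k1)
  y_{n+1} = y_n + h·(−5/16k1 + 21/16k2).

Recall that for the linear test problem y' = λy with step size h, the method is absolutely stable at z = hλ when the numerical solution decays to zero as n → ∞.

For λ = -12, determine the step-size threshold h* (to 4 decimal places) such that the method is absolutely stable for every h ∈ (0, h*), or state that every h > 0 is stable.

On y'=λy, z=hλ:
  k1=λy_n ⇒ h·k1=z·y_n;  k2=λ(1+2/3z)y_n ⇒ h·k2=z(1+2/3z)y_n
  y_{n+1}/y_n = 1 − 5/16z + 21/16z(1+2/3z) = 1 + z + 7/8z²
  R(z) = 1 + z + 7/8z².

Find x<0 with |R(x)|<1.
x=-1.73: |R|=1.8888
R=1: x+7/8x²=0 ⇒ x=−8/7=-1.1429; min R=1−1/(4·7/8)=0.7143>−1
Confirm numerically:
  x=-1.020: |R|=0.89035 <1
  x=-0.849: |R|=0.78170 <1
  x=-0.647: |R|=0.71928 <1
  x=-0.522: |R|=0.71642 <1
  x=-1.734: |R|=1.89691 >1
  x=-1.175: |R|=1.03305 >1
Stable set (-1.1429, 0).

(-1.1429,0); λ=-12 ⇒ h* = (8/7)/12 = 0.0952.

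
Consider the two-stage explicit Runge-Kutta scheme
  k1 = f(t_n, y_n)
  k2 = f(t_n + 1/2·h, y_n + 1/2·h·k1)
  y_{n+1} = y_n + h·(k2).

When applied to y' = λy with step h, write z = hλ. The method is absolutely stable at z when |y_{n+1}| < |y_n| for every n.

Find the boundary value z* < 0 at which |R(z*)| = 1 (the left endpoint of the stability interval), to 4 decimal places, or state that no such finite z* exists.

z* = -2.0000.

Set f=λy, z=hλ:
  k1=λy_n ⇒ h·k1=z·y_n;  k2=λ(1+1/2z)y_n ⇒ h·k2=z(1+1/2z)y_n
  y_{n+1}/y_n = 1 + z(1+1/2z) = 1 + z + 1/2z²
  ⇒ R(z) = 1 + z + 1/2z².

Solve |R(x)|<1 on ℝ⁻.
x=-0.37: |R|=0.6985
R=1: x+1/2x²=0 ⇒ x=−2=-2.0000; min R=1−1/(4·1/2)=0.5000>−1
Confirm numerically:
  x=-1.953: |R|=0.95410 <1
  x=-1.739: |R|=0.77306 <1
  x=-1.598: |R|=0.67880 <1
  x=-1.075: |R|=0.50281 <1
  x=-2.494: |R|=1.61602 >1
  x=-2.337: |R|=1.39378 >1
  x=-2.248: |R|=1.27875 >1
Stable set (-2.0000, 0).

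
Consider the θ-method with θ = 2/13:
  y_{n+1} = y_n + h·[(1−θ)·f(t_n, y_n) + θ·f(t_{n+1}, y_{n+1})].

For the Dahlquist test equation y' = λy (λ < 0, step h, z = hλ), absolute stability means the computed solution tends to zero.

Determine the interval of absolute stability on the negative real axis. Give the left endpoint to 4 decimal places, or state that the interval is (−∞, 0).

z∈(-2.8889,0).

On y'=λy, z=hλ:
  y_{n+1} = y_n + z·[11/13·y_n + 2/13·y_{n+1}] ⇒ (1 − 2/13z)y_{n+1} = (1 + 11/13z)y_n
  ⇒ R(z) = (1 + 11/13z)/(1 − 2/13z).

Find x<0 with |R(x)|<1.
x=-0.54: |R|=0.5014
R=−1: 1+11/13x = −1+2/13x ⇒ -9/13x=2 ⇒ x=2/(-9/13)=-2.8889
Confirm numerically:
  x=-2.317: |R|=0.70812 <1
  x=-1.948: |R|=0.49882 <1
  x=-1.897: |R|=0.46844 <1
  x=-1.220: |R|=0.02720 <1
  x=-3.439: |R|=1.24907 >1
  x=-3.039: |R|=1.07081 >1
Interval (-2.8889, 0).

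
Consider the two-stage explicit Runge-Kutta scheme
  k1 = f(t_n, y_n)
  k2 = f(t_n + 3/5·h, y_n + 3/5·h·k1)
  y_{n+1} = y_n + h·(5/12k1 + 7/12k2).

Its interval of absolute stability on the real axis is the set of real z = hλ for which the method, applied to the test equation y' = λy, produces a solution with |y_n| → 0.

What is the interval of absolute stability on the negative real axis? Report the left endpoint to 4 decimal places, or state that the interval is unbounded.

Set f=λy, z=hλ:
  k1=λy_n ⇒ h·k1=z·y_n;  k2=λ(1+3/5z)y_n ⇒ h·k2=z(1+3/5z)y_n
  y_{n+1}/y_n = 1 + 5/12z + 7/12z(1+3/5z) = 1 + z + 7/20z²
  so R(z) = 1 + z + 7/20z².

Boundary: |R(x)|=1, x<0.
x=-1.7: |R|=0.3115
R=1: x+7/20x²=0 ⇒ x=−20/7=-2.8571; min R=1−1/(4·7/20)=0.2857>−1
Confirm numerically:
  x=-2.743: |R|=0.89042 <1
  x=-2.153: |R|=0.46939 <1
  x=-2.098: |R|=0.44256 <1
  x=-1.767: |R|=0.32580 <1
  x=-3.278: |R|=1.48285 >1
  x=-2.888: |R|=1.03119 >1
Stable set (-2.8571, 0).

(-2.8571, 0).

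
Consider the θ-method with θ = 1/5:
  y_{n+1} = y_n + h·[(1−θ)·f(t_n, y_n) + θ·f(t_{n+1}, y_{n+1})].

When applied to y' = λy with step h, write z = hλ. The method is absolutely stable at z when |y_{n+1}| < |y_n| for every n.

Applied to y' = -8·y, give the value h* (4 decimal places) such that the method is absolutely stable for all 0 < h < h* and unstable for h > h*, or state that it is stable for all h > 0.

(-3.3333,0); λ=-8 ⇒ h* = (10/3)/8 = 0.4167.

Test eqn y'=λy, z=hλ:
  y_{n+1} = y_n + z·[4/5·y_n + 1/5·y_{n+1}] ⇒ (1 − 1/5z)y_{n+1} = (1 + 4/5z)y_n
  so R(z) = (1 + 4/5z)/(1 − 1/5z).

Boundary: |R(x)|=1, x<0.
x=-1.05: |R|=0.1322
R=−1: 1+4/5x = −1+1/5x ⇒ -3/5x=2 ⇒ x=2/(-3/5)=-3.3333
Confirm numerically:
  x=-2.236: |R|=0.54505 <1
  x=-2.164: |R|=0.51033 <1
  x=-1.736: |R|=0.28860 <1
  x=-1.657: |R|=0.24455 <1
  x=-3.916: |R|=1.19605 >1
  x=-3.679: |R|=1.11948 >1
Interval (-3.3333, 0).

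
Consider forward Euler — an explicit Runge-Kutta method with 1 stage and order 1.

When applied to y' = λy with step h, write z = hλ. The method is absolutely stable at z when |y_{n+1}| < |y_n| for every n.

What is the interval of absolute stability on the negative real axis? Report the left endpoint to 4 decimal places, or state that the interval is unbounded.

Set f=λy, z=hλ:
  order 1, 1-stage ⇒ R(z)=1+z
  (e.g. R(-1.54)=-0.54000, |R|=0.54000)

Solve |R(x)|<1 on ℝ⁻.
x=-1.54: |R|=0.5400
|R(-2.37)|=1.3700 |R(-1.09)|=0.0900 |R(-0.57)|=0.4300
Bisect:
  x_lo=-2.4766 |R|=1.4766  x_hi=-0.0757 |R|=0.9243
  mid=-1.27612 |R|=0.27612 →hi
  mid=-1.87636 |R|=0.87636 →hi
  mid=-2.17647 |R|=1.17647 →lo
  mid=-2.02641 |R|=1.02641 →lo
  mid=-1.95138 |R|=0.95138 →hi
  mid=-1.98890 |R|=0.98890 →hi
  mid=-2.00766 |R|=1.00766 →lo
  mid=-1.99828 |R|=0.99828 →hi
  mid=-2.00297 |R|=1.00297 →lo
  ...
  [-2.00004,-1.99989] ⇒ x*=-2.0000
So |R|<1 on (-2.0000, 0).

(-2.0000, 0).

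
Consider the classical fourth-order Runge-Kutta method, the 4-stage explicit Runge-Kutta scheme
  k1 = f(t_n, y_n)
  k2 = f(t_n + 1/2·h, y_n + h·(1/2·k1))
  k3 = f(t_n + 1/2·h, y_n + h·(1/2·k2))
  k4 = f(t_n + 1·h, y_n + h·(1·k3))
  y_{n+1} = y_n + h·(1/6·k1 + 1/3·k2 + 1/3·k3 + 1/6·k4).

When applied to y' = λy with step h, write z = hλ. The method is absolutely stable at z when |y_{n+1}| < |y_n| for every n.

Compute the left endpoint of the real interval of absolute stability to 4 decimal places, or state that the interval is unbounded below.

z* = -2.7853.

Set f=λy, z=hλ:
  order 4, 4-stage ⇒ R(z)=1+z+z^2/2+z^3/6+z^4/24
  (e.g. R(-0.48)=0.61898, |R|=0.61898)

Solve |R(x)|<1 on ℝ⁻.
x=-0.48: |R|=0.6190
|R(-3.05)|=1.4782 |R(-2.48)|=0.6292 |R(-2.13)|=0.3855
Bisect:
  x_lo=-3.4482 |R|=2.5543  x_hi=-0.2135 |R|=0.8077
  mid=-1.83089 |R|=0.29049 →hi
  mid=-2.63956 |R|=0.80161 →hi
  mid=-3.04390 |R|=1.46523 →lo
  mid=-2.84173 |R|=1.08847 →lo
  mid=-2.74064 |R|=0.93474 →hi
  mid=-2.79119 |R|=1.00892 →lo
  mid=-2.76591 |R|=0.97117 →hi
  mid=-2.77855 |R|=0.98988 →hi
  mid=-2.78487 |R|=0.99936 →hi
  ...
  [-2.78546,-2.78526] ⇒ x*=-2.7853
Stable set (-2.7853, 0).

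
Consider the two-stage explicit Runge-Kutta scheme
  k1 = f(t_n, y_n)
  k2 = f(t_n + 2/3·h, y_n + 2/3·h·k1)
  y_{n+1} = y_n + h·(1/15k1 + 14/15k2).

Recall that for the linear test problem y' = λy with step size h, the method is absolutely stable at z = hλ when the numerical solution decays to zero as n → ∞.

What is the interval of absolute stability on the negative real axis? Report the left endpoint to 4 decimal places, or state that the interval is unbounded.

With y'=λy (z=hλ):
  k1=λy_n ⇒ h·k1=z·y_n;  k2=λ(1+2/3z)y_n ⇒ h·k2=z(1+2/3z)y_n
  y_{n+1}/y_n = 1 + 1/15z + 14/15z(1+2/3z) = 1 + z + 28/45z²
  Hence R(z) = 1 + z + 28/45z².

Boundary: |R(x)|=1, x<0.
x=-0.56: |R|=0.6351
R=1: x+28/45x²=0 ⇒ x=−45/28=-1.6071; min R=1−1/(4·28/45)=0.5982>−1
Confirm numerically:
  x=-1.223: |R|=0.70768 <1
  x=-1.219: |R|=0.70560 <1
  x=-0.692: |R|=0.60596 <1
  x=-1.898: |R|=1.34350 >1
  x=-1.867: |R|=1.30187 >1
  x=-1.746: |R|=1.15085 >1
Interval (-1.6071, 0).

(-1.6071, 0).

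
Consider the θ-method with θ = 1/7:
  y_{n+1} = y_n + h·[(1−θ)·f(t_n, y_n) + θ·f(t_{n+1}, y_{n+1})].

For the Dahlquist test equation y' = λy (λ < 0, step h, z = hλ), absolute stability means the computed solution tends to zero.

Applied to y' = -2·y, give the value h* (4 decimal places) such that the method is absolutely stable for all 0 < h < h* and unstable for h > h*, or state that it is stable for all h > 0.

Test eqn y'=λy, z=hλ:
  y_{n+1} = y_n + z·[6/7·y_n + 1/7·y_{n+1}] ⇒ (1 − 1/7z)y_{n+1} = (1 + 6/7z)y_n
  R(z) = (1 + 6/7z)/(1 − 1/7z).

Solve |R(x)|<1 on ℝ⁻.
x=-0.77: |R|=0.3063
R=−1: 1+6/7x = −1+1/7x ⇒ -5/7x=2 ⇒ x=2/(-5/7)=-2.8000
Confirm numerically:
  x=-2.425: |R|=0.80106 <1
  x=-2.018: |R|=0.56642 <1
  x=-1.458: |R|=0.20667 <1
  x=-1.360: |R|=0.13876 <1
  x=-3.370: |R|=1.27483 >1
  x=-3.369: |R|=1.27438 >1
  x=-3.266: |R|=1.22696 >1
So |R|<1 on (-2.8000, 0).

(-2.8000,0); λ=-2 ⇒ h* = (14/5)/2 = 1.4000.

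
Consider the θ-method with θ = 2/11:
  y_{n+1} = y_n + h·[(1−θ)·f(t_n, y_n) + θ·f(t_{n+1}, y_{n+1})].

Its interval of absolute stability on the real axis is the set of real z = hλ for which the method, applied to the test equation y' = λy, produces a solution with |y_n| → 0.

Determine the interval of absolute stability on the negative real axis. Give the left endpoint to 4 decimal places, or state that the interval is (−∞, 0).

With y'=λy (z=hλ):
  y_{n+1} = y_n + z·[9/11·y_n + 2/11·y_{n+1}] ⇒ (1 − 2/11z)y_{n+1} = (1 + 9/11z)y_n
  ⇒ R(z) = (1 + 9/11z)/(1 − 2/11z).

Boundary: |R(x)|=1, x<0.
x=-1.39: |R|=0.1096
R=−1: 1+9/11x = −1+2/11x ⇒ -7/11x=2 ⇒ x=2/(-7/11)=-3.1429
Confirm numerically:
  x=-2.792: |R|=0.85191 <1
  x=-2.525: |R|=0.73053 <1
  x=-1.461: |R|=0.15436 <1
  x=-3.680: |R|=1.20479 >1
  x=-3.606: |R|=1.17801 >1
Stable set (-3.1429, 0).

z∈(-3.1429,0).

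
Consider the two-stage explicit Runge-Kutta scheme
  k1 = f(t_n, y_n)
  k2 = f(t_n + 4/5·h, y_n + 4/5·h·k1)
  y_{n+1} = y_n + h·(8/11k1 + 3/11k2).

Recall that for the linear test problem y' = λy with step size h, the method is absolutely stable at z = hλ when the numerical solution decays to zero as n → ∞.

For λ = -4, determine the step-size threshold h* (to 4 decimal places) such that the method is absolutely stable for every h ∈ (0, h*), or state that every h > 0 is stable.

Test eqn y'=λy, z=hλ:
  k1=λy_n ⇒ h·k1=z·y_n;  k2=λ(1+4/5z)y_n ⇒ h·k2=z(1+4/5z)y_n
  y_{n+1}/y_n = 1 + 8/11z + 3/11z(1+4/5z) = 1 + z + 12/55z²
  Hence R(z) = 1 + z + 12/55z².

Boundary: |R(x)|=1, x<0.
x=-0.37: |R|=0.6599
R=1: x+12/55x²=0 ⇒ x=−55/12=-4.5833; min R=1−1/(4·12/55)=-0.1458>−1
Confirm numerically:
  x=-4.466: |R|=0.88567 <1
  x=-3.803: |R|=0.35252 <1
  x=-3.626: |R|=0.24263 <1
  x=-2.915: |R|=0.06106 <1
  x=-5.105: |R|=1.58104 >1
  x=-4.980: |R|=1.43100 >1
Stable set (-4.5833, 0).

(-4.5833,0); λ=-4 ⇒ h* = (55/12)/4 = 1.1458.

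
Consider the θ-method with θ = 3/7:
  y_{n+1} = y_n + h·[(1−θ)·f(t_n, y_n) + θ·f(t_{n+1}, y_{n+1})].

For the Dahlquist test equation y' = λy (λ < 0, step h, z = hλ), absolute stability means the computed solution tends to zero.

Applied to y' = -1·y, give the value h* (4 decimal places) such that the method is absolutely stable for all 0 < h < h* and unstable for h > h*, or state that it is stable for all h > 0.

(-14.0000,0); λ=-1 ⇒ h* = (14)/1 = 14.0000.

With y'=λy (z=hλ):
  y_{n+1} = y_n + z·[4/7·y_n + 3/7·y_{n+1}] ⇒ (1 − 3/7z)y_{n+1} = (1 + 4/7z)y_n
  R(z) = (1 + 4/7z)/(1 − 3/7z).

Boundary: |R(x)|=1, x<0.
x=-1.73: |R|=0.0066
R=−1: 1+4/7x = −1+3/7x ⇒ -1/7x=2 ⇒ x=2/(-1/7)=-14.0000
Confirm numerically:
  x=-9.993: |R|=0.89164 <1
  x=-8.277: |R|=0.82021 <1
  x=-7.583: |R|=0.78430 <1
  x=-14.496: |R|=1.00982 >1
  x=-14.241: |R|=1.00485 >1
  x=-14.175: |R|=1.00353 >1
Stable set (-14.0000, 0).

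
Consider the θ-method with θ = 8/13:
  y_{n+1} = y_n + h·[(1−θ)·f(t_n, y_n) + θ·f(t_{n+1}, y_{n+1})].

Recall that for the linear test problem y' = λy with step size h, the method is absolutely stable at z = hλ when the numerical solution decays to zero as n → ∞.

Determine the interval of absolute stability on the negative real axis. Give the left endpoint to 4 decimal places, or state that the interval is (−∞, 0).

(−∞, 0) — no finite endpoint.

Set f=λy, z=hλ:
  y_{n+1} = y_n + z·[5/13·y_n + 8/13·y_{n+1}] ⇒ (1 − 8/13z)y_{n+1} = (1 + 5/13z)y_n
  Hence R(z) = (1 + 5/13z)/(1 − 8/13z).

Boundary: |R(x)|=1, x<0.
x=-1.66: |R|=0.1788
x=-2: |R|=0.1034
x=-10: |R|=0.3978
x=-100: |R|=0.5990
θ=8/13≥1/2 ⇒ |1+5/13x|<|1−8/13x| ∀x<0 ⇒ interval (−∞,0).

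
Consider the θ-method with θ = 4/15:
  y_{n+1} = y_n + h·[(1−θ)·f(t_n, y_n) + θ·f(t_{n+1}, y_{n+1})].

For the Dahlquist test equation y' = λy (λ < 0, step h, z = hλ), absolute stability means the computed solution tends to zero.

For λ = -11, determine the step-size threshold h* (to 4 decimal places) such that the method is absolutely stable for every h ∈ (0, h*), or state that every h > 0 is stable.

Test eqn y'=λy, z=hλ:
  y_{n+1} = y_n + z·[11/15·y_n + 4/15·y_{n+1}] ⇒ (1 − 4/15z)y_{n+1} = (1 + 11/15z)y_n
  Hence R(z) = (1 + 11/15z)/(1 − 4/15z).

Need |R(x)|<1, x<0.
x=-0.57: |R|=0.5052
R=−1: 1+11/15x = −1+4/15x ⇒ -7/15x=2 ⇒ x=2/(-7/15)=-4.2857
Confirm numerically:
  x=-4.034: |R|=0.94341 <1
  x=-2.957: |R|=0.65331 <1
  x=-1.901: |R|=0.26150 <1
  x=-4.660: |R|=1.07788 >1
  x=-4.317: |R|=1.00679 >1
So |R|<1 on (-4.2857, 0).

(-4.2857,0); λ=-11 ⇒ h* = (30/7)/11 = 0.3896.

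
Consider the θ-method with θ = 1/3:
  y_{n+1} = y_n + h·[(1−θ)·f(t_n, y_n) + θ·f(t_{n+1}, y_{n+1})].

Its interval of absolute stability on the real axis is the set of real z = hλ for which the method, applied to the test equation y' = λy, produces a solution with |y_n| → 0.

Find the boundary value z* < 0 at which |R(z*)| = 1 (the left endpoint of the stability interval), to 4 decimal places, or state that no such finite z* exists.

Test eqn y'=λy, z=hλ:
  y_{n+1} = y_n + z·[2/3·y_n + 1/3·y_{n+1}] ⇒ (1 − 1/3z)y_{n+1} = (1 + 2/3z)y_n
  so R(z) = (1 + 2/3z)/(1 − 1/3z).

Boundary: |R(x)|=1, x<0.
x=-0.41: |R|=0.6393
R=−1: 1+2/3x = −1+1/3x ⇒ -1/3x=2 ⇒ x=2/(-1/3)=-6.0000
Confirm numerically:
  x=-5.202: |R|=0.90271 <1
  x=-4.275: |R|=0.76289 <1
  x=-4.205: |R|=0.75087 <1
  x=-6.554: |R|=1.05799 >1
  x=-6.441: |R|=1.04671 >1
  x=-6.373: |R|=1.03980 >1
Stable set (-6.0000, 0).

left endpoint -6.0000.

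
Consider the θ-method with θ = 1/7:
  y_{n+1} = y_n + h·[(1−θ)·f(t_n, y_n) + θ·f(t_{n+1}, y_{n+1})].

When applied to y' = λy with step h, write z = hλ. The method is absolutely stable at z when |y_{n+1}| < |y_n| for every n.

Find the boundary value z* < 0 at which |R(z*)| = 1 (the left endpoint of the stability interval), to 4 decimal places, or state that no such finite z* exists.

Set f=λy, z=hλ:
  y_{n+1} = y_n + z·[6/7·y_n + 1/7·y_{n+1}] ⇒ (1 − 1/7z)y_{n+1} = (1 + 6/7z)y_n
  Hence R(z) = (1 + 6/7z)/(1 − 1/7z).

Boundary: |R(x)|=1, x<0.
x=-0.74: |R|=0.3307
R=−1: 1+6/7x = −1+1/7x ⇒ -5/7x=2 ⇒ x=2/(-5/7)=-2.8000
Confirm numerically:
  x=-2.621: |R|=0.90697 <1
  x=-2.579: |R|=0.88464 <1
  x=-2.432: |R|=0.80492 <1
  x=-3.303: |R|=1.24410 >1
  x=-3.011: |R|=1.10538 >1
  x=-2.970: |R|=1.08526 >1
So |R|<1 on (-2.8000, 0).

left endpoint -2.8000.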